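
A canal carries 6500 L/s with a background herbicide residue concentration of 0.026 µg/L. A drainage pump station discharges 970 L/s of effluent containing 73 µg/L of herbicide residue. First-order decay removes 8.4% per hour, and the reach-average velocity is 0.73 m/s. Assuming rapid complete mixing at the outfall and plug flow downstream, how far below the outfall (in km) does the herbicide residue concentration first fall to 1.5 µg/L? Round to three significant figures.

55.3 km

Mixed concentration C = ΣQC/ΣQ = (6500·0.02600 + 970.0·73.00) / 7470 = 70980/7470 = 9.502 µg/L.
8.4%/h lost → k = −ln(1 − 0.084) = 0.08774 h⁻¹.
Set 9.502·exp(−k·t) = 1.5 → t = ln(9.502/1.5)/k = 75740 s = 21.04 h.
Distance = v·t = 0.73·75740 = 55290 m = 55.29 km.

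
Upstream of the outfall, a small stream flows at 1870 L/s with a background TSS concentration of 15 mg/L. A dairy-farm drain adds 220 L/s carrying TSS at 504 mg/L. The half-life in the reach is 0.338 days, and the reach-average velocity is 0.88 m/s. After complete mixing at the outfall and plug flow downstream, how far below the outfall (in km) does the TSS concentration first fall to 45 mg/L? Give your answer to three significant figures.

Mass balance: C = (1870·15.00 + 220.0·504.0) / 2090 = 138900/2090 = 66.47 mg/L.
Half-life 0.338 d → k = ln 2 / 0.338 = 2.051 d⁻¹.
Set 66.47·exp(−k·t) = 45 → t = ln(66.47/45)/k = 16440 s = 4.566 h.
Distance = v·t = 0.88·16440 = 14460 m = 14.46 km.

14.5 km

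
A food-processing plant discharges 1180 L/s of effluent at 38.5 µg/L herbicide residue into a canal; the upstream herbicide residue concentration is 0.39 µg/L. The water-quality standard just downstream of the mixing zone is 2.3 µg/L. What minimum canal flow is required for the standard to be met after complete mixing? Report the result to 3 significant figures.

Set C_mix = 2.3: (Q·0.3900 + 1180·38.50) / (Q + 1180) = 2.3
→ Q = 1180·(38.50 − 2.3)/(2.3 − 0.3900) = 22360 L/s.

22400 L/s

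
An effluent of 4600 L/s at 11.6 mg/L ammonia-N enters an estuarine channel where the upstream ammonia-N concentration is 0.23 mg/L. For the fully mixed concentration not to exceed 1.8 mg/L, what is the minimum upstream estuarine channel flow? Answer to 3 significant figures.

Set C_mix = 1.8: (Q·0.2300 + 4600·11.60) / (Q + 4600) = 1.8
→ Q = 4600·(11.60 − 1.8)/(1.8 − 0.2300) = 28710 L/s.

28700 L/s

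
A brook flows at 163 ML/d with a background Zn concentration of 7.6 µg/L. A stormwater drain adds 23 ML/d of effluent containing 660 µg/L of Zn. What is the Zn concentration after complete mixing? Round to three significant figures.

88.3 µg/L

Mixed concentration C = ΣQC/ΣQ = (163.0·7.600 + 23.00·660.0) / 186.0 = 16420/186.0 = 88.27 µg/L.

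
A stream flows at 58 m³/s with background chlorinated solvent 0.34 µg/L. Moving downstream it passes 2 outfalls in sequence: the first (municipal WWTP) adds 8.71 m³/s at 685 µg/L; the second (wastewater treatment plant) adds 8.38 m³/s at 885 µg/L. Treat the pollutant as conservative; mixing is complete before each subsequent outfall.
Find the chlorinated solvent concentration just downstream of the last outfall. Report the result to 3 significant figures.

178 µg/L

After outfall 1: Q = 58.00 + 8.710 = 66.71 m³/s; C = (58.00·0.3400 + 8.710·685.0)/66.71 = 89.73 µg/L.
After outfall 2: Q = 66.71 + 8.380 = 75.09 m³/s; C = (66.71·89.73 + 8.380·885.0)/75.09 = 178.5 µg/L.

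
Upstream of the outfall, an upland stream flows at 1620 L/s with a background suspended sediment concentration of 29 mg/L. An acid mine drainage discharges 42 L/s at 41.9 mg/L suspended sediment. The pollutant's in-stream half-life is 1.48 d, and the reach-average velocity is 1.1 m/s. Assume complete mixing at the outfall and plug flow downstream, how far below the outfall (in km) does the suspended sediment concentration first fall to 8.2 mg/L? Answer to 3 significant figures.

Flow-weighted average: C = (1620·29.00 + 42.00·41.90) / 1662 = 48740/1662 = 29.33 mg/L.
Half-life 1.48 d → k = ln 2 / 1.48 = 0.4683 d⁻¹.
Set 29.33·exp(−k·t) = 8.2 → t = ln(29.33/8.2)/k = 235100 s = 65.30 h.
Distance = v·t = 1.1·235100 = 258600 m = 258.6 km.

259 km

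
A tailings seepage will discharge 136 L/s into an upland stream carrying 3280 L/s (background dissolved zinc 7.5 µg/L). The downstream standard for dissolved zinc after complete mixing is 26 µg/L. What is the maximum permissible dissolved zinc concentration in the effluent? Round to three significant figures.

472 µg/L

At the limit, (Qr·Cr + Qe·Cₑ)/(Qr + Qe) = 26:
Cₑ = (3416·26 − 3280·7.500) / 136.0 = 472.2 µg/L.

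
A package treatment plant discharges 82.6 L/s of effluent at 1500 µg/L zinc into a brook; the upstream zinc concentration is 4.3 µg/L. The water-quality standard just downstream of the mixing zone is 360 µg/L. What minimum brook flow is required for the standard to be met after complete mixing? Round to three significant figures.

265 L/s

Set C_mix = 360: (Q·4.300 + 82.60·1500) / (Q + 82.60) = 360
→ Q = 82.60·(1500 − 360)/(360 − 4.300) = 264.7 L/s.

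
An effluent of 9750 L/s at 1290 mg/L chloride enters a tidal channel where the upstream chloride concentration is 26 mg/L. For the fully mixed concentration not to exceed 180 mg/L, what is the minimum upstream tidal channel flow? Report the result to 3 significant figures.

70300 L/s

Set C_mix = 180: (Q·26.00 + 9750·1290) / (Q + 9750) = 180
→ Q = 9750·(1290 − 180)/(180 − 26.00) = 70280 L/s.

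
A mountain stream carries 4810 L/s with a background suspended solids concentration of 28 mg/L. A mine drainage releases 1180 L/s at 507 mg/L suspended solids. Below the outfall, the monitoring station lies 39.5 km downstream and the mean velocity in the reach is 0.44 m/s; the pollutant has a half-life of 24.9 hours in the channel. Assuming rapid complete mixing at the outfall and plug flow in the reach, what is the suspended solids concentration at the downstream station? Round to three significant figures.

61.1 mg/L

Mixed concentration C = ΣQC/ΣQ = (4810·28.00 + 1180·507.0) / 5990 = 732900/5990 = 122.4 mg/L.
Travel time t = 39.5·1000 / 0.44 = 89770 s = 24.94 h.
Half-life 24.9 h → k = ln 2 / 24.9 = 0.02784 h⁻¹ = 0.6681 d⁻¹.
After decay, C = 122.4 × e^(−kt) = 122.4 × 0.4995 = 61.12 mg/L.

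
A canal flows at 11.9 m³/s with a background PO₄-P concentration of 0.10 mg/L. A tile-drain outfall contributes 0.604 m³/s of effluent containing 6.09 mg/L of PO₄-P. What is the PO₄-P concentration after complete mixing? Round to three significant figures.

Mass balance: C = (11.90·0.1000 + 0.6040·6.090) / 12.50 = 4.868/12.50 = 0.3893 mg/L.

0.389 mg/L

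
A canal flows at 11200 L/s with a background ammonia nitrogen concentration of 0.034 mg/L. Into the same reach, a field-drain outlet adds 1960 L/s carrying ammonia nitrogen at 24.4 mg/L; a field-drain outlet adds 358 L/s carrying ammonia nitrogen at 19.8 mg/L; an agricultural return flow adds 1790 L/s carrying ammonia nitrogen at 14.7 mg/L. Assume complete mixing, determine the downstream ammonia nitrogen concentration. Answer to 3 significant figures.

Conservation of mass: C = (11200·0.03400 + 1960·24.40 + 358.0·19.80 + 1790·14.70) / 15310 = 81610/15310 = 5.331 mg/L.

5.33 mg/L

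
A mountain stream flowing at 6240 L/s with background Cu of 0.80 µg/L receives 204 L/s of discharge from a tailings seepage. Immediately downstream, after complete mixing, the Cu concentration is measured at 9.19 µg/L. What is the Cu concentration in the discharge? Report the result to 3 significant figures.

266 µg/L

Mass balance: 6240·0.8000 + 204.0·Cₑ = 6444·9.190
→ Cₑ = (6444·9.190 − 6240·0.8000) / 204.0 = 265.8 µg/L.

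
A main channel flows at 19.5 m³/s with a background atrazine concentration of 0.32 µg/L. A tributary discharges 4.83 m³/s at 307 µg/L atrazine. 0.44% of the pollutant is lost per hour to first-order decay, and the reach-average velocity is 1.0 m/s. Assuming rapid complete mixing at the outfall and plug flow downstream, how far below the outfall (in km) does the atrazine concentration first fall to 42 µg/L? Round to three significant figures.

307 km

Conservation of mass: C = (19.50·0.3200 + 4.830·307.0) / 24.33 = 1489/24.33 = 61.20 µg/L.
0.44%/h lost → k = −ln(1 − 0.0044) = 0.004410 h⁻¹.
Set 61.20·exp(−k·t) = 42 → t = ln(61.20/42)/k = 307400 s = 85.38 h.
Distance = v·t = 1.0·307400 = 307400 m = 307.4 km.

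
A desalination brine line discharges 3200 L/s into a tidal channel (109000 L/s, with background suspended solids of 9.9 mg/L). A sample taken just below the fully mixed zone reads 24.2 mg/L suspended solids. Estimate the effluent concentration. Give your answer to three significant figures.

511 mg/L

Mass balance: 109000·9.900 + 3200·Cₑ = 112200·24.20
→ Cₑ = (112200·24.20 − 109000·9.900) / 3200 = 511.3 mg/L.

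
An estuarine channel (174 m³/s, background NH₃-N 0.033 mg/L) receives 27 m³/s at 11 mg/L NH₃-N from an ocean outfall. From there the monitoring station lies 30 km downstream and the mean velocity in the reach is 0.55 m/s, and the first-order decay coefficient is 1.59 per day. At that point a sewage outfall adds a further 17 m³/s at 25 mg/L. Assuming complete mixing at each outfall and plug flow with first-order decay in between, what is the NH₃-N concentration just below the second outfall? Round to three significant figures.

2.46 mg/L

After mixing, C = (174.0·0.03300 + 27.00·11.00) / 201.0 = 302.7/201.0 = 1.506 mg/L; combined flow 201.0 m³/s.
Travel time t = 30·1000 / 0.55 = 54550 s = 15.15 h.
After decay, C = 1.506 × e^(−kt) = 1.506 × 0.3665 = 0.5520 mg/L.
Second outfall: C = (201.0·0.5520 + 17.00·25.00)/218.0 = 2.458 mg/L.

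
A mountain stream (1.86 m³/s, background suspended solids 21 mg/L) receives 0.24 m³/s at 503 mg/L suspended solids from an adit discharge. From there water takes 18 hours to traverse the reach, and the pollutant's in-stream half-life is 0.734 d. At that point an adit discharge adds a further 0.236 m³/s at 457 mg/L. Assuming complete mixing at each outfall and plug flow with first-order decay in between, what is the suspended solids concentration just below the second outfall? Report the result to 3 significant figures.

79.9 mg/L

After mixing, C = (1.860·21.00 + 0.2400·503.0) / 2.100 = 159.8/2.100 = 76.09 mg/L; combined flow 2.100 m³/s.
Half-life 0.734 d → k = ln 2 / 0.734 = 0.9443 d⁻¹.
Decay over the reach: 76.09·exp(−kt) = 76.09·0.4925 = 37.47 mg/L.
At the second outfall, C = (2.100·37.47 + 0.2360·457.0) / (2.100 + 0.2360) = 79.86 mg/L.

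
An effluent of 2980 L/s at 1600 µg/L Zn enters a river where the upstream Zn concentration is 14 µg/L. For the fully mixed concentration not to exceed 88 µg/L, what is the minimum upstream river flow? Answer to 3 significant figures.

Set C_mix = 88: (Q·14.00 + 2980·1600) / (Q + 2980) = 88
→ Q = 2980·(1600 − 88)/(88 − 14.00) = 60890 L/s.

60900 L/s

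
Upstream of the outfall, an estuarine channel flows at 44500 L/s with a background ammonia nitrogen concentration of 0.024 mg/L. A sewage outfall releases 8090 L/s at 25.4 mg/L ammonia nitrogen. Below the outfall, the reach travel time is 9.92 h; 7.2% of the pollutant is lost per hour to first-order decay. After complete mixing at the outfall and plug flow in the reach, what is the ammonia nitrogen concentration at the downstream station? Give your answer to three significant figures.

1.87 mg/L

After mixing, C = (44500·0.02400 + 8090·25.40) / 52590 = 206600/52590 = 3.928 mg/L.
7.2%/h lost → k = −ln(1 − 0.072) = 0.07472 h⁻¹.
Applying C = C₀e^(−kt): 3.928 × 0.4765 = 1.872 mg/L.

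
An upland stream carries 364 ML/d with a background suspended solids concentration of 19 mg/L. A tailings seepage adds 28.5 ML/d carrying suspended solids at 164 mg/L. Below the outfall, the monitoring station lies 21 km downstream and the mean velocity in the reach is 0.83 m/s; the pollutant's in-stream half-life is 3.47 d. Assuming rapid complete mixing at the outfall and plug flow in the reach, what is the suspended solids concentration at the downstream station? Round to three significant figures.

27.9 mg/L

Flow-weighted average: C = (364.0·19.00 + 28.50·164.0) / 392.5 = 11590/392.5 = 29.53 mg/L.
Travel time t = 21·1000 / 0.83 = 25300 s = 7.028 h.
Half-life 3.47 d → k = ln 2 / 3.47 = 0.1998 d⁻¹.
After decay, C = 29.53 × e^(−kt) = 29.53 × 0.9432 = 27.85 mg/L.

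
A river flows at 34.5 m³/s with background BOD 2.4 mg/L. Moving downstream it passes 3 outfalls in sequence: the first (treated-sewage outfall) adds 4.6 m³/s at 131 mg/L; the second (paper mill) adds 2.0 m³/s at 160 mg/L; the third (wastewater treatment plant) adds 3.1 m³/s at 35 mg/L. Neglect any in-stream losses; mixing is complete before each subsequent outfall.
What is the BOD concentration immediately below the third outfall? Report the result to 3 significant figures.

25.2 mg/L

After outfall 1: Q = 34.50 + 4.600 = 39.10 m³/s; C = (34.50·2.400 + 4.600·131.0)/39.10 = 17.53 mg/L.
After outfall 2: Q = 39.10 + 2.000 = 41.10 m³/s; C = (39.10·17.53 + 2.000·160.0)/41.10 = 24.46 mg/L.
After outfall 3: Q = 41.10 + 3.100 = 44.20 m³/s; C = (41.10·24.46 + 3.100·35.00)/44.20 = 25.20 mg/L.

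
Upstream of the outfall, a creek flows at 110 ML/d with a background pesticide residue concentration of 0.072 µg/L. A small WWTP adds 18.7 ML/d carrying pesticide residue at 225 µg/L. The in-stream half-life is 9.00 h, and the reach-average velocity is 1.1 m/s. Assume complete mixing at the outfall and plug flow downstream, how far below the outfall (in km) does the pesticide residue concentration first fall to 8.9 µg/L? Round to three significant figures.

Mass balance: C = (110.0·0.07200 + 18.70·225.0) / 128.7 = 4215/128.7 = 32.75 µg/L.
Half-life 9.00 h → k = ln 2 / 9.00 = 0.07702 h⁻¹ = 1.848 d⁻¹.
Set 32.75·exp(−k·t) = 8.9 → t = ln(32.75/8.9)/k = 60910 s = 16.92 h.
Distance = v·t = 1.1·60910 = 67000 m = 67.00 km.

67.0 km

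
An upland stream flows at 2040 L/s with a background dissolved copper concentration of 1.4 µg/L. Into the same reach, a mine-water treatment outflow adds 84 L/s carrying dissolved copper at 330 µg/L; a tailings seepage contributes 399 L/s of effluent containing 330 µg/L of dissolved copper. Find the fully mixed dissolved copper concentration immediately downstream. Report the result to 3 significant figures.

64.3 µg/L

Flow-weighted average: C = (2040·1.400 + 84.00·330.0 + 399.0·330.0) / 2523 = 162200/2523 = 64.31 µg/L.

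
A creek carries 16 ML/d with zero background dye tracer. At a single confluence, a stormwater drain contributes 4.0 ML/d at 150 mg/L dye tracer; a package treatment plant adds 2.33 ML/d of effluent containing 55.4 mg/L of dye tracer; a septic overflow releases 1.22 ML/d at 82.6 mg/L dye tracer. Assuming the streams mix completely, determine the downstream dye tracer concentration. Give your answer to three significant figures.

Mass balance: C = (16.00·0 + 4.000·150.0 + 2.330·55.40 + 1.220·82.60) / 23.55 = 829.9/23.55 = 35.24 mg/L.

35.2 mg/L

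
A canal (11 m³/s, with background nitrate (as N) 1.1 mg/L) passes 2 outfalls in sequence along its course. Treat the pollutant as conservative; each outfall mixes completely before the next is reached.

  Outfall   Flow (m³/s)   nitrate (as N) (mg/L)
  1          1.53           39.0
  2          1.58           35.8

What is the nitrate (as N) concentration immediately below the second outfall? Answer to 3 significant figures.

After outfall 1: Q = 11.00 + 1.530 = 12.53 m³/s; C = (11.00·1.100 + 1.530·39.00)/12.53 = 5.728 mg/L.
After outfall 2: Q = 12.53 + 1.580 = 14.11 m³/s; C = (12.53·5.728 + 1.580·35.80)/14.11 = 9.095 mg/L.

9.10 mg/L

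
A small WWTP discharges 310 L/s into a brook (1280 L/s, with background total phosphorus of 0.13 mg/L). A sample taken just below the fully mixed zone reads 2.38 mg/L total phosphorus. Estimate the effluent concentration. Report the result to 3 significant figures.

11.7 mg/L

Mass balance: 1280·0.1300 + 310.0·Cₑ = 1590·2.380
→ Cₑ = (1590·2.380 − 1280·0.1300) / 310.0 = 11.67 mg/L.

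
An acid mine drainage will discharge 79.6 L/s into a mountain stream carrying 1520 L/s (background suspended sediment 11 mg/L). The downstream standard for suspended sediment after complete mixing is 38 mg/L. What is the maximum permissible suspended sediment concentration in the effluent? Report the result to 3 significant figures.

554 mg/L

At the limit, (Qr·Cr + Qe·Cₑ)/(Qr + Qe) = 38:
Cₑ = (1600·38 − 1520·11.00) / 79.60 = 553.6 mg/L.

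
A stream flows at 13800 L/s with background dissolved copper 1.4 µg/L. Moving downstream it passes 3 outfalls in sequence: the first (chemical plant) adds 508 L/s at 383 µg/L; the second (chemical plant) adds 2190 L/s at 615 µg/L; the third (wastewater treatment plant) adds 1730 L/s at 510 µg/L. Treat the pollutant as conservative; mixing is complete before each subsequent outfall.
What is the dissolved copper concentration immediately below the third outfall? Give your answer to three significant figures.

134 µg/L

Outfall 1: combined Q = 14310 L/s; C = (13800·1.400 + 508.0·383.0)/14310 = 14.95 µg/L.
Outfall 2: combined Q = 16500 L/s; C = (14310·14.95 + 2190·615.0)/16500 = 94.60 µg/L.
Outfall 3: combined Q = 18230 L/s; C = (16500·94.60 + 1730·510.0)/18230 = 134.0 µg/L.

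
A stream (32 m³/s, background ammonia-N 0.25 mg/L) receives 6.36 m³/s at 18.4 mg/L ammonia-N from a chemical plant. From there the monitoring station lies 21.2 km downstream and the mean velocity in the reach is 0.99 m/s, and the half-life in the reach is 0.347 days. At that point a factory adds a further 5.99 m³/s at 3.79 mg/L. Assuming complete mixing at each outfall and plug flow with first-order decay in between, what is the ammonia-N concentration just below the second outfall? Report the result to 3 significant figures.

2.23 mg/L

Flow-weighted average: C = (32.00·0.2500 + 6.360·18.40) / 38.36 = 125.0/38.36 = 3.259 mg/L; combined flow 38.36 m³/s.
Travel time t = 21.2·1000 / 0.99 = 21410 s = 5.948 h.
Half-life 0.347 d → k = ln 2 / 0.347 = 1.998 d⁻¹.
Decay over the reach: 3.259·exp(−kt) = 3.259·0.6095 = 1.987 mg/L.
At the second outfall, C = (38.36·1.987 + 5.990·3.790) / (38.36 + 5.990) = 2.230 mg/L.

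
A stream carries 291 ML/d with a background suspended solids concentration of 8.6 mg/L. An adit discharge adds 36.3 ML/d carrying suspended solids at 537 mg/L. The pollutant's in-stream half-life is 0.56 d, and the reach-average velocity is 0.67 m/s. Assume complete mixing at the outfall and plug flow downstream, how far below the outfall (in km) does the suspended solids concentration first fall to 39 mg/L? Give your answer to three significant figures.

25.4 km

After mixing, C = (291.0·8.600 + 36.30·537.0) / 327.3 = 22000/327.3 = 67.20 mg/L.
Half-life 0.56 d → k = ln 2 / 0.56 = 1.238 d⁻¹.
Set 67.20·exp(−k·t) = 39 → t = ln(67.20/39)/k = 37980 s = 10.55 h.
Distance = v·t = 0.67·37980 = 25450 m = 25.45 km.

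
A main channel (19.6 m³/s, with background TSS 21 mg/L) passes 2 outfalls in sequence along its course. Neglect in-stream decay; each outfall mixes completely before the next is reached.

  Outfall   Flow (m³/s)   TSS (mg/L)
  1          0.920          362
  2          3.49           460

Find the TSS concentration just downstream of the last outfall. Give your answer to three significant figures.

97.9 mg/L

Below outfall 1: Q → 20.52 m³/s, C = (19.60·21.00 + 0.9200·362.0)/20.52 = 36.29 mg/L.
Below outfall 2: Q → 24.01 m³/s, C = (20.52·36.29 + 3.490·460.0)/24.01 = 97.88 mg/L.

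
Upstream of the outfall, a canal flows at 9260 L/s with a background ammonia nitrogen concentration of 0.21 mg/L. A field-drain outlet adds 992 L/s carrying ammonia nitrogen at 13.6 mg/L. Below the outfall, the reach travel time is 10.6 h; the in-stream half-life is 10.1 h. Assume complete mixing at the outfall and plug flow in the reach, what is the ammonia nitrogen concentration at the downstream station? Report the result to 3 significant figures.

Flow-weighted average: C = (9260·0.2100 + 992.0·13.60) / 10250 = 15440/10250 = 1.506 mg/L.
Half-life 10.1 h → k = ln 2 / 10.1 = 0.06863 h⁻¹ = 1.647 d⁻¹.
Decay over the reach: 1.506·exp(−kt) = 1.506·0.4831 = 0.7274 mg/L.

0.727 mg/L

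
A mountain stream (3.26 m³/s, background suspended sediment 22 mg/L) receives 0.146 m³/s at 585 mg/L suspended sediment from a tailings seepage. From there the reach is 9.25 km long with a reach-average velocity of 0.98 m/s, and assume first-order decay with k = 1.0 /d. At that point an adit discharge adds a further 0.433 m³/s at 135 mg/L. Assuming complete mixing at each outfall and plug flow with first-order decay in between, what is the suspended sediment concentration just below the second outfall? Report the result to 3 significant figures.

51.9 mg/L

Flow-weighted average: C = (3.260·22.00 + 0.1460·585.0) / 3.406 = 157.1/3.406 = 46.13 mg/L; combined flow 3.406 m³/s.
Travel time t = 9.25·1000 / 0.98 = 9439 s = 2.622 h.
Applying C = C₀e^(−kt): 46.13 × 0.8965 = 41.36 mg/L.
Second outfall: C = (3.406·41.36 + 0.4330·135.0)/3.839 = 51.92 mg/L.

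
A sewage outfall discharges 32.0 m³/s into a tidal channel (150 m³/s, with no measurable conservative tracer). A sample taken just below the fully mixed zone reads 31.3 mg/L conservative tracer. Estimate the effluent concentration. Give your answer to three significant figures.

178 mg/L

Mass balance: 150.0·0 + 32.00·Cₑ = 182.0·31.30
→ Cₑ = (182.0·31.30 − 150.0·0) / 32.00 = 178.0 mg/L.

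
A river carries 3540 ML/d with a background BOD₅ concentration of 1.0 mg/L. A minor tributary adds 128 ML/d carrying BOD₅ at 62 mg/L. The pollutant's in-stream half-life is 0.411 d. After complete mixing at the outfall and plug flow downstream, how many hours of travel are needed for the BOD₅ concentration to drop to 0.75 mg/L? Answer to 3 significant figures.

Mass balance: C = (3540·1.000 + 128.0·62.00) / 3668 = 11480/3668 = 3.129 mg/L.
Half-life 0.411 d → k = ln 2 / 0.411 = 1.686 d⁻¹.
3.129·exp(−k·t) = 0.75 → t = ln(3.129/0.75)/k = 73170 s = 20.33 h.

20.3 h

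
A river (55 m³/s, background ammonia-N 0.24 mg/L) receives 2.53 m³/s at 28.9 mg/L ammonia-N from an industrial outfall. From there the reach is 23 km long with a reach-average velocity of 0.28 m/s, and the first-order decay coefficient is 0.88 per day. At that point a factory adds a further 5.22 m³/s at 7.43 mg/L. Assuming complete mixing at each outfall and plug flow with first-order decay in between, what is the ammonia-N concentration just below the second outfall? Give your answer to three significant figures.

1.21 mg/L

Flow-weighted average: C = (55.00·0.2400 + 2.530·28.90) / 57.53 = 86.32/57.53 = 1.500 mg/L; combined flow 57.53 m³/s.
Travel time t = 23·1000 / 0.28 = 82140 s = 22.82 h.
After decay, C = 1.500 × e^(−kt) = 1.500 × 0.4332 = 0.6499 mg/L.
Second outfall: C = (57.53·0.6499 + 5.220·7.430)/62.75 = 1.214 mg/L.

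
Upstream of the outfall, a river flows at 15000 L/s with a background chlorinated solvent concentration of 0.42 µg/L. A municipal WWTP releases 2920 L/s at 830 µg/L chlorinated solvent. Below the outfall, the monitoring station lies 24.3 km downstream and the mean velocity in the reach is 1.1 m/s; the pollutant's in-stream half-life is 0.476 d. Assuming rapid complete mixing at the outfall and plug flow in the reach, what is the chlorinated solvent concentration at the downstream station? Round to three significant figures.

93.4 µg/L

After mixing, C = (15000·0.4200 + 2920·830.0) / 17920 = 2430000/17920 = 135.6 µg/L.
Travel time t = 24.3·1000 / 1.1 = 22090 s = 6.136 h.
Half-life 0.476 d → k = ln 2 / 0.476 = 1.456 d⁻¹.
Decay over the reach: 135.6·exp(−kt) = 135.6·0.6891 = 93.44 µg/L.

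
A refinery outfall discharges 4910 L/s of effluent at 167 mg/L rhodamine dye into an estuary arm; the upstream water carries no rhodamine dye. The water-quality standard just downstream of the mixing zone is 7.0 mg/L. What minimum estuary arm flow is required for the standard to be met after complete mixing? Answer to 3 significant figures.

112000 L/s

Set C_mix = 7.0: (Q·0 + 4910·167.0) / (Q + 4910) = 7.0
→ Q = 4910·(167.0 − 7.0)/(7.0 − 0) = 112200 L/s.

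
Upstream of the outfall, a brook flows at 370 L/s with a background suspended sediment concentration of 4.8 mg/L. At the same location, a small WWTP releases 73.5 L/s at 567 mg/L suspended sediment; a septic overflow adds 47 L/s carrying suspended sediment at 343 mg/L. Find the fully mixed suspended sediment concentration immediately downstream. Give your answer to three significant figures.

Mass balance: C = (370.0·4.800 + 73.50·567.0 + 47.00·343.0) / 490.5 = 59570/490.5 = 121.5 mg/L.

121 mg/L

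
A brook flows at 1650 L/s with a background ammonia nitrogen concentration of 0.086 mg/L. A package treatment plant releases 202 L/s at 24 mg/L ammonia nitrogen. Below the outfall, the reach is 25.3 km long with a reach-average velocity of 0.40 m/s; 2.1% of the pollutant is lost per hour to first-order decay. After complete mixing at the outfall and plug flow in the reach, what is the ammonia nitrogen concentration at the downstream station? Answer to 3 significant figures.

1.86 mg/L

Mixed concentration C = ΣQC/ΣQ = (1650·0.08600 + 202.0·24.00) / 1852 = 4990/1852 = 2.694 mg/L.
Travel time t = 25.3·1000 / 0.40 = 63250 s = 17.57 h.
2.1%/h lost → k = −ln(1 − 0.021) = 0.02122 h⁻¹.
Applying C = C₀e^(−kt): 2.694 × 0.6887 = 1.856 mg/L.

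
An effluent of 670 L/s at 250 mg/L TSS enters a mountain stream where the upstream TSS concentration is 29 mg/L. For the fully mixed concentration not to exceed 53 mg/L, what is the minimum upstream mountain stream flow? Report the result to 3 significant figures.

Set C_mix = 53: (Q·29.00 + 670.0·250.0) / (Q + 670.0) = 53
→ Q = 670.0·(250.0 − 53)/(53 − 29.00) = 5500 L/s.

5500 L/s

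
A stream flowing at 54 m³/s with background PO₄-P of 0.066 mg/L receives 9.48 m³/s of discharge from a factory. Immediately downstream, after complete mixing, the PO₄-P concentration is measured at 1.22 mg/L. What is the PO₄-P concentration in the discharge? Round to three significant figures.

Mass balance: 54.00·0.06600 + 9.480·Cₑ = 63.48·1.220
→ Cₑ = (63.48·1.220 − 54.00·0.06600) / 9.480 = 7.793 mg/L.

7.79 mg/L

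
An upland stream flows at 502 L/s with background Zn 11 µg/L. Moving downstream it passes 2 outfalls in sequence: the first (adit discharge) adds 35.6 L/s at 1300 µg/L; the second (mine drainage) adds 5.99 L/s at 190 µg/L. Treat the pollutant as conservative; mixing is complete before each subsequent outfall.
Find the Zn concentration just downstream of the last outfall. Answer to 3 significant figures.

97.4 µg/L

After outfall 1: Q = 502.0 + 35.60 = 537.6 L/s; C = (502.0·11.00 + 35.60·1300)/537.6 = 96.36 µg/L.
After outfall 2: Q = 537.6 + 5.990 = 543.6 L/s; C = (537.6·96.36 + 5.990·190.0)/543.6 = 97.39 µg/L.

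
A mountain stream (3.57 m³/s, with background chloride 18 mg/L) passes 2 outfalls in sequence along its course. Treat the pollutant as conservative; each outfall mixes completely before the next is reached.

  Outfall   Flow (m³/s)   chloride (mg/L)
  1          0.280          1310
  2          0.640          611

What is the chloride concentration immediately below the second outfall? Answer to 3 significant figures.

183 mg/L

After outfall 1: Q = 3.570 + 0.2800 = 3.850 m³/s; C = (3.570·18.00 + 0.2800·1310)/3.850 = 112.0 mg/L.
After outfall 2: Q = 3.850 + 0.6400 = 4.490 m³/s; C = (3.850·112.0 + 0.6400·611.0)/4.490 = 183.1 mg/L.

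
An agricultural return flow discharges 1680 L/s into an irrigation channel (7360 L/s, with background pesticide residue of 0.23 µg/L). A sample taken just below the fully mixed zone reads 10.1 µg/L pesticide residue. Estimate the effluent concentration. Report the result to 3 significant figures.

Mass balance: 7360·0.2300 + 1680·Cₑ = 9040·10.10
→ Cₑ = (9040·10.10 − 7360·0.2300) / 1680 = 53.34 µg/L.

53.3 µg/L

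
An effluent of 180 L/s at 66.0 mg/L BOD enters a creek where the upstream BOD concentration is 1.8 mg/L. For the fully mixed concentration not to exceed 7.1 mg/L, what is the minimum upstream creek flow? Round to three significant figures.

2000 L/s

Set C_mix = 7.1: (Q·1.800 + 180.0·66.00) / (Q + 180.0) = 7.1
→ Q = 180.0·(66.00 − 7.1)/(7.1 − 1.800) = 2000 L/s.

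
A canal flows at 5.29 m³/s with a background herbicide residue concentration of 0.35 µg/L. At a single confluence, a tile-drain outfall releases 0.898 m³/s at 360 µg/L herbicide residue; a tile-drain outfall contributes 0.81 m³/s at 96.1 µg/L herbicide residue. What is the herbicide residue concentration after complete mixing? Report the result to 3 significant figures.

57.6 µg/L

Flow-weighted average: C = (5.290·0.3500 + 0.8980·360.0 + 0.8100·96.10) / 6.998 = 403.0/6.998 = 57.58 µg/L.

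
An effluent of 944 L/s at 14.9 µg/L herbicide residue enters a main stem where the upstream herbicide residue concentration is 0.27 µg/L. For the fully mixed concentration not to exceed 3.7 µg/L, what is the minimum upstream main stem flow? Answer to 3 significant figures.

Set C_mix = 3.7: (Q·0.2700 + 944.0·14.90) / (Q + 944.0) = 3.7
→ Q = 944.0·(14.90 − 3.7)/(3.7 − 0.2700) = 3082 L/s.

3080 L/s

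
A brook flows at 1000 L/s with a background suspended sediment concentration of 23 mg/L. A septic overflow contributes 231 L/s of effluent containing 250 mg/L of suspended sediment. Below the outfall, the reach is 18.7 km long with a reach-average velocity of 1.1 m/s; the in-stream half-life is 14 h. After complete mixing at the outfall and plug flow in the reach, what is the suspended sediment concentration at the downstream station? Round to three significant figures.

51.9 mg/L

Mixed concentration C = ΣQC/ΣQ = (1000·23.00 + 231.0·250.0) / 1231 = 80750/1231 = 65.60 mg/L.
Travel time t = 18.7·1000 / 1.1 = 17000 s = 4.722 h.
Half-life 14 h → k = ln 2 / 14 = 0.04951 h⁻¹ = 1.188 d⁻¹.
After decay, C = 65.60 × e^(−kt) = 65.60 × 0.7915 = 51.92 mg/L.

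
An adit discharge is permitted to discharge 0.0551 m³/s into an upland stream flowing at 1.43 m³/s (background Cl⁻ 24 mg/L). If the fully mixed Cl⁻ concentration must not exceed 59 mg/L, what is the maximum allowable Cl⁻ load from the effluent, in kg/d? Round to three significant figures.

4610 kg/d

Mass balance at the limit: 1.430·24.00 + 0.05510·Cₑ = 1.485·59 → Cₑ = 967.3 mg/L.
Load = 0.05510 m³/s × 967.3 g/m³ × 86 400 s/d = 4605 kg/d.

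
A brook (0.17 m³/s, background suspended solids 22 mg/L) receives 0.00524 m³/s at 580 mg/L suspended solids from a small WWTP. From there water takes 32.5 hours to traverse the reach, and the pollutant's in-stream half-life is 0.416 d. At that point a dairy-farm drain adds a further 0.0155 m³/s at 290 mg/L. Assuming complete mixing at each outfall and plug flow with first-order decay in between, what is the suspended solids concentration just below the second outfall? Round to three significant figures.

Flow-weighted average: C = (0.1700·22.00 + 0.005240·580.0) / 0.1752 = 6.779/0.1752 = 38.69 mg/L; combined flow 0.1752 m³/s.
Half-life 0.416 d → k = ln 2 / 0.416 = 1.666 d⁻¹.
After decay, C = 38.69 × e^(−kt) = 38.69 × 0.1047 = 4.052 mg/L.
At the second outfall, C = (0.1752·4.052 + 0.01550·290.0) / (0.1752 + 0.01550) = 27.29 mg/L.

27.3 mg/L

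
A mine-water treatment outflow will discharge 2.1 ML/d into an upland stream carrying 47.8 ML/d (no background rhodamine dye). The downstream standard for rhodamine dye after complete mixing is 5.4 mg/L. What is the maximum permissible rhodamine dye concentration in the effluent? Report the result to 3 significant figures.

128 mg/L

At the limit, (Qr·Cr + Qe·Cₑ)/(Qr + Qe) = 5.4:
Cₑ = (49.90·5.4 − 47.80·0) / 2.100 = 128.3 mg/L.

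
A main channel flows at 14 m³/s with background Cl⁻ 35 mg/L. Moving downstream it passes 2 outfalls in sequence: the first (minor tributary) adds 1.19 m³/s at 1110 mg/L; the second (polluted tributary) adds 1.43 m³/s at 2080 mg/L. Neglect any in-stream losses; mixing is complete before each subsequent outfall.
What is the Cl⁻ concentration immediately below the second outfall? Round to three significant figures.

288 mg/L

Outfall 1: combined Q = 15.19 m³/s; C = (14.00·35.00 + 1.190·1110)/15.19 = 119.2 mg/L.
Outfall 2: combined Q = 16.62 m³/s; C = (15.19·119.2 + 1.430·2080)/16.62 = 287.9 mg/L.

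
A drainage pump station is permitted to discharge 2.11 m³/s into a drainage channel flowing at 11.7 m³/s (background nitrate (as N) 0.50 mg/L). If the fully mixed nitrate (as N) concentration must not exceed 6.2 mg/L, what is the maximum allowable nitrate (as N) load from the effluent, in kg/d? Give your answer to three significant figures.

6890 kg/d

Mass balance at the limit: 11.70·0.5000 + 2.110·Cₑ = 13.81·6.2 → Cₑ = 37.81 mg/L.
Load = 2.110 m³/s × 37.81 g/m³ × 86 400 s/d = 6892 kg/d.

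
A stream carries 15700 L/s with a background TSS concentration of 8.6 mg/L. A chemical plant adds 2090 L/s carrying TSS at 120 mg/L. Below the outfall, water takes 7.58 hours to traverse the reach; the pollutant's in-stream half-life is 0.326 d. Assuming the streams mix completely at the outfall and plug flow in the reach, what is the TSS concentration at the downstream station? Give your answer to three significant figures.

Mass balance: C = (15700·8.600 + 2090·120.0) / 17790 = 385800/17790 = 21.69 mg/L.
Half-life 0.326 d → k = ln 2 / 0.326 = 2.126 d⁻¹.
After decay, C = 21.69 × e^(−kt) = 21.69 × 0.5109 = 11.08 mg/L.

11.1 mg/L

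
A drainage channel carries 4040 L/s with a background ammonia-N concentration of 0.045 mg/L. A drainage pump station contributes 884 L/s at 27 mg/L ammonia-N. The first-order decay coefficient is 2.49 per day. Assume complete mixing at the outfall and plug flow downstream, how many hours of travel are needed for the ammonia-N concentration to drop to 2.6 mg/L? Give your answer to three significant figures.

Flow-weighted average: C = (4040·0.04500 + 884.0·27.00) / 4924 = 24050/4924 = 4.884 mg/L.
4.884·exp(−k·t) = 2.6 → t = ln(4.884/2.6)/k = 21880 s = 6.077 h.

6.08 h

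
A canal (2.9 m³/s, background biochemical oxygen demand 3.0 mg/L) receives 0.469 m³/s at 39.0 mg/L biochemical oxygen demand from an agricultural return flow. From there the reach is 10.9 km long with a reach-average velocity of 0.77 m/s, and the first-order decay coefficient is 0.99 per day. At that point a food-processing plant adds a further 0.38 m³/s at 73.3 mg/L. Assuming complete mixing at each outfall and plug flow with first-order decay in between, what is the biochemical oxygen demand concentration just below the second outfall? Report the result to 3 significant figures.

After mixing, C = (2.900·3.000 + 0.4690·39.00) / 3.369 = 26.99/3.369 = 8.012 mg/L; combined flow 3.369 m³/s.
Travel time t = 10.9·1000 / 0.77 = 14160 s = 3.932 h.
First-order decay: C = 8.012·exp(−k·t) = 8.012·0.8503 = 6.812 mg/L.
At the second outfall, C = (3.369·6.812 + 0.3800·73.30) / (3.369 + 0.3800) = 13.55 mg/L.

13.6 mg/L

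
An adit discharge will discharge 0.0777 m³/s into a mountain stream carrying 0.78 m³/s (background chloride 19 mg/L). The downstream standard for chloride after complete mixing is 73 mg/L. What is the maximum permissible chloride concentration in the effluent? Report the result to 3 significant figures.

At the limit, (Qr·Cr + Qe·Cₑ)/(Qr + Qe) = 73:
Cₑ = (0.8577·73 − 0.7800·19.00) / 0.07770 = 615.1 mg/L.

615 mg/L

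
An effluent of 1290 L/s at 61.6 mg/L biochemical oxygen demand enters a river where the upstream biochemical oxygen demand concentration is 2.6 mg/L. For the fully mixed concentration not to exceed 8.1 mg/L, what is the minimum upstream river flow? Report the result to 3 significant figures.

12500 L/s

Set C_mix = 8.1: (Q·2.600 + 1290·61.60) / (Q + 1290) = 8.1
→ Q = 1290·(61.60 − 8.1)/(8.1 − 2.600) = 12550 L/s.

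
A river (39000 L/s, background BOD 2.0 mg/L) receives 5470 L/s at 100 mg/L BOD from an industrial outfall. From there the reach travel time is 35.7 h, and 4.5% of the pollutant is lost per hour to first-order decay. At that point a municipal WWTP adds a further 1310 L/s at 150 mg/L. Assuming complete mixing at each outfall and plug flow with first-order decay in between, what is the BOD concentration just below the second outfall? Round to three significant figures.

6.93 mg/L

Flow-weighted average: C = (39000·2.000 + 5470·100.0) / 44470 = 625000/44470 = 14.05 mg/L; combined flow 44470 L/s.
4.5%/h lost → k = −ln(1 − 0.045) = 0.04604 h⁻¹.
First-order decay: C = 14.05·exp(−k·t) = 14.05·0.1933 = 2.716 mg/L.
Second outfall: C = (44470·2.716 + 1310·150.0)/45780 = 6.931 mg/L.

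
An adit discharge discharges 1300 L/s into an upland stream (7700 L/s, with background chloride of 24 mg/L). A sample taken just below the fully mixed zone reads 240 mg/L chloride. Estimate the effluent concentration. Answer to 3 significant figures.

Mass balance: 7700·24.00 + 1300·Cₑ = 9000·240.0
→ Cₑ = (9000·240.0 − 7700·24.00) / 1300 = 1519 mg/L.

1520 mg/L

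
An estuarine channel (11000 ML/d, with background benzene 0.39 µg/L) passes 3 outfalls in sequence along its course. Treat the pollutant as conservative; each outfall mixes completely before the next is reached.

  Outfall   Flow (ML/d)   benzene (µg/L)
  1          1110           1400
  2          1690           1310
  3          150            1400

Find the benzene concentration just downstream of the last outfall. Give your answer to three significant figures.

285 µg/L

Outfall 1: combined Q = 12110 ML/d; C = (11000·0.3900 + 1110·1400)/12110 = 128.7 µg/L.
Outfall 2: combined Q = 13800 ML/d; C = (12110·128.7 + 1690·1310)/13800 = 273.3 µg/L.
Outfall 3: combined Q = 13950 ML/d; C = (13800·273.3 + 150.0·1400)/13950 = 285.5 µg/L.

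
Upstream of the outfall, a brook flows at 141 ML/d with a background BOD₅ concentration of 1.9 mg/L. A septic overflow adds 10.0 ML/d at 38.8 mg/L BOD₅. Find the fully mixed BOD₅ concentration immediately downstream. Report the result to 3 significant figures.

Flow-weighted average: C = (141.0·1.900 + 10.00·38.80) / 151.0 = 655.9/151.0 = 4.344 mg/L.

4.34 mg/L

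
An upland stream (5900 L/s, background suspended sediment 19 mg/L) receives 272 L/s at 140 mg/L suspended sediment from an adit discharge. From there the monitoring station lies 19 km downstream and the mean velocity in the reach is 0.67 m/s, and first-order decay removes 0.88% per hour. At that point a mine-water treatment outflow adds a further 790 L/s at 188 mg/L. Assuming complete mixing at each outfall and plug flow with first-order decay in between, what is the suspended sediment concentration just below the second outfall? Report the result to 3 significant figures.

41.5 mg/L

After mixing, C = (5900·19.00 + 272.0·140.0) / 6172 = 150200/6172 = 24.33 mg/L; combined flow 6172 L/s.
Travel time t = 19·1000 / 0.67 = 28360 s = 7.877 h.
0.88%/h lost → k = −ln(1 − 0.0088) = 0.008839 h⁻¹.
After decay, C = 24.33 × e^(−kt) = 24.33 × 0.9327 = 22.70 mg/L.
Second outfall: C = (6172·22.70 + 790.0·188.0)/6962 = 41.45 mg/L.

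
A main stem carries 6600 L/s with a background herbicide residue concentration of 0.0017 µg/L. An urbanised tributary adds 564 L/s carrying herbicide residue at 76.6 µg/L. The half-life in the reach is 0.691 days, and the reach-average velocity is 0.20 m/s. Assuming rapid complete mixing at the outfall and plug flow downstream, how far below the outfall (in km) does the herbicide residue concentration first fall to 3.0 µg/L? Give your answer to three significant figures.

Conservation of mass: C = (6600·0.001700 + 564.0·76.60) / 7164 = 43210/7164 = 6.032 µg/L.
Half-life 0.691 d → k = ln 2 / 0.691 = 1.003 d⁻¹.
Set 6.032·exp(−k·t) = 3.0 → t = ln(6.032/3.0)/k = 60160 s = 16.71 h.
Distance = v·t = 0.20·60160 = 12030 m = 12.03 km.

12.0 km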